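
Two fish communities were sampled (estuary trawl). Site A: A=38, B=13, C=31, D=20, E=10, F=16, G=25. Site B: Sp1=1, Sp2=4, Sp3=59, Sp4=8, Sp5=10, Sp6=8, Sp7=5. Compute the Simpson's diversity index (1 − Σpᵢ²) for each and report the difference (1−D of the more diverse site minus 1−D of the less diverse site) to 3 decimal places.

Site A: N=153, proportions 0.24837, 0.08497, 0.20261, 0.13072, 0.06536, 0.10458, 0.1634, giving 1−D = 0.83105 (working shown to 5 dp, full precision carried).
Site B: N=95, proportions 0.01053, 0.04211, 0.62105, 0.08421, 0.10526, 0.08421, 0.05263, giving 1−D = 0.58438.
Difference = |0.83105 − 0.58438| = 0.24667, i.e. 0.247 to 3 decimal places.

0.247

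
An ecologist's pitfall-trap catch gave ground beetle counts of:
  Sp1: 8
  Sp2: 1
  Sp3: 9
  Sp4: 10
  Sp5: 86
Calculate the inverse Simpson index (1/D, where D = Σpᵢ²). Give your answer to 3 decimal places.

1.701

Total N = 8+1+9+10+86 = 114, so the proportions are 0.070175, 0.008772, 0.078947, 0.087719, 0.754386 (working shown to 6 dp, full precision carried).
D = 0.070175² + 0.008772² + 0.078947² + 0.087719² + 0.754386² = 0.004925 + 0.000077 + 0.006233 + 0.007695 + 0.569098 = 0.588027.
So 1/D = 1.70060, i.e. 1.701 to 3 decimal places.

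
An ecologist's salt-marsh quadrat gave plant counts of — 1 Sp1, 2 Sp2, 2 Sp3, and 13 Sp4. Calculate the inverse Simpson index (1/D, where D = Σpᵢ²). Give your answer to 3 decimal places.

Total N = 1+2+2+13 = 18, so the proportions are 0.055556, 0.111111, 0.111111, 0.722222 (working shown to 6 dp, full precision carried).
D = 0.055556² + 0.111111² + 0.111111² + 0.722222² = 0.003086 + 0.012346 + 0.012346 + 0.521605 = 0.549383.
So 1/D = 1.82022, i.e. 1.820 to 3 decimal places.

1.820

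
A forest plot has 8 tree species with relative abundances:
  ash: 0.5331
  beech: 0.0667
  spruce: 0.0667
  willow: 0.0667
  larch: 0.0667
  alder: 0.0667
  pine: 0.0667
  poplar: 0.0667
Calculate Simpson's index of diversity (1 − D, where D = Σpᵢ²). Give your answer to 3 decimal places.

0.685

D = 0.5331² + 0.0667² + 0.0667² + 0.0667² + 0.0667² + 0.0667² + 0.0667² + 0.0667² = 0.28420 + 0.00445 + 0.00445 + 0.00445 + 0.00445 + 0.00445 + 0.00445 + 0.00445 = 0.31534 (working shown to 5 dp, full precision carried).
So 1 − D = 0.68466, i.e. 0.685 to 3 decimal places.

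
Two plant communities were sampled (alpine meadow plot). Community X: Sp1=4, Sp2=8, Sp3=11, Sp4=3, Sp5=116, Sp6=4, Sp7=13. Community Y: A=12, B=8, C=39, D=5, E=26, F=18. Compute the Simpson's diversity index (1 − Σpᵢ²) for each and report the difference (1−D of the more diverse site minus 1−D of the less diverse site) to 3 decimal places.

Community X: N=159, proportions 0.02516, 0.05031, 0.06918, 0.01887, 0.72956, 0.02516, 0.08176, giving 1−D = 0.45212 (working shown to 5 dp, full precision carried).
Community Y: N=108, proportions 0.11111, 0.07407, 0.36111, 0.0463, 0.24074, 0.16667, giving 1−D = 0.76389.
Difference = |0.45212 − 0.76389| = 0.31177, i.e. 0.312 to 3 decimal places.

0.312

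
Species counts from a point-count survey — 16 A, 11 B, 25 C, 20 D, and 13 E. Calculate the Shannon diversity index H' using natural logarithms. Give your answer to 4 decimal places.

1.5665

Total N = 16+11+25+20+13 = 85, so the proportions are 0.188235, 0.129412, 0.294118, 0.235294, 0.152941 (working shown to 6 dp, full precision carried).
Each pᵢ ln pᵢ term: 0.188235×(-1.670063)=-0.314365, 0.129412×(-2.044756)=-0.264615, 0.294118×(-1.223775)=-0.359934, 0.235294×(-1.446919)=-0.340452, 0.152941×(-1.877702)=-0.287178.
Sum = -1.566544, so H' = 1.5665.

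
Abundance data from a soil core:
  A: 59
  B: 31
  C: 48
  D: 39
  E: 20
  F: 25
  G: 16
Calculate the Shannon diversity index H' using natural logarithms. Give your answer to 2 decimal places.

1.86

Total N = 59+31+48+39+20+25+16 = 238, so the proportions are 0.2479, 0.1303, 0.2017, 0.1639, 0.084, 0.105, 0.0672 (working shown to 4 dp, full precision carried).
Each pᵢ ln pᵢ term: 0.2479×(-1.3947)=-0.3458, 0.1303×(-2.0383)=-0.2655, 0.2017×(-1.6011)=-0.3229, 0.1639×(-1.8087)=-0.2964, 0.084×(-2.4765)=-0.2081, 0.105×(-2.2534)=-0.2367, 0.0672×(-2.6997)=-0.1815.
Sum = -1.8568, so H' = 1.86.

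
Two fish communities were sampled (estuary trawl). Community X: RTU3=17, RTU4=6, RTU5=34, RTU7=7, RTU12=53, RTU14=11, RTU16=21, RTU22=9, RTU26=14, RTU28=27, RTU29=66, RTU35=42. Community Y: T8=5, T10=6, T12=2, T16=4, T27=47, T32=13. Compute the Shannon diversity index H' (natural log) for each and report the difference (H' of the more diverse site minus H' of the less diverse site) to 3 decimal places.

Community X: N=307, proportions 0.05537, 0.01954, 0.11075, 0.0228, 0.17264, 0.03583, 0.0684, 0.02932, 0.0456, 0.08795, 0.21498, 0.13681, giving H' = 2.23376 (working shown to 5 dp, full precision carried).
Community Y: N=77, proportions 0.06494, 0.07792, 0.02597, 0.05195, 0.61039, 0.16883, giving H' = 1.22653.
Difference = |2.23376 − 1.22653| = 1.00723, i.e. 1.007 to 3 decimal places.

1.007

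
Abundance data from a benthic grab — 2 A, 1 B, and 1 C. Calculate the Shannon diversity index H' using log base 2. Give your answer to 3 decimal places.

1.500

Total N = 2+1+1 = 4, so the proportions are 0.5, 0.25, 0.25 (working shown to 5 dp, full precision carried).
Each pᵢ log₂ pᵢ term: 0.5×(-1.00000)=-0.50000, 0.25×(-2.00000)=-0.50000, 0.25×(-2.00000)=-0.50000.
Sum = -1.50000, so H' = 1.500.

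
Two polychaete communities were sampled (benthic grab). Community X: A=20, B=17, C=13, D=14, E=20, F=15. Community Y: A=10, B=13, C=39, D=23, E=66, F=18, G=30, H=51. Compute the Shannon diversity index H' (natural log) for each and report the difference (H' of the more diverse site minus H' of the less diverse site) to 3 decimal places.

Community X: N=99, proportions 0.20202, 0.17172, 0.13131, 0.14141, 0.20202, 0.15152, giving H' = 1.77789 (working shown to 5 dp, full precision carried).
Community Y: N=250, proportions 0.04, 0.052, 0.156, 0.092, 0.264, 0.072, 0.12, 0.204, giving H' = 1.91159.
Difference = |1.77789 − 1.91159| = 0.13370, i.e. 0.134 to 3 decimal places.

0.134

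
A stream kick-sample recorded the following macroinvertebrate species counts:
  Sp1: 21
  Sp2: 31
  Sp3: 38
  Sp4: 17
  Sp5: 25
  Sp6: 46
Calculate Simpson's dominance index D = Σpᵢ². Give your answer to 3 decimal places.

0.185

Total N = 21+31+38+17+25+46 = 178, so the proportions are 0.11798, 0.17416, 0.21348, 0.09551, 0.14045, 0.25843 (working shown to 5 dp, full precision carried).
D = 0.11798² + 0.17416² + 0.21348² + 0.09551² + 0.14045² + 0.25843² = 0.01392 + 0.03033 + 0.04558 + 0.00912 + 0.01973 + 0.06678 = 0.18546.
To 3 decimal places, D = 0.185.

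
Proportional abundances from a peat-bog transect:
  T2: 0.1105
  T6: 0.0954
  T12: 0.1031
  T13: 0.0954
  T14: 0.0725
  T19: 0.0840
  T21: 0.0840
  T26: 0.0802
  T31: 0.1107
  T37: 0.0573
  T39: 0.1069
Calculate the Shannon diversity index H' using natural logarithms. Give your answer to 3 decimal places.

Each pᵢ ln pᵢ term (working shown to 5 dp, full precision carried): 0.1105×(-2.20274)=-0.24340, 0.0954×(-2.34968)=-0.22416, 0.1031×(-2.27206)=-0.23425, 0.0954×(-2.34968)=-0.22416, 0.0725×(-2.62417)=-0.19025, 0.084×(-2.47694)=-0.20806, 0.084×(-2.47694)=-0.20806, 0.0802×(-2.52323)=-0.20236, 0.1107×(-2.20093)=-0.24364, 0.0573×(-2.85945)=-0.16385, 0.1069×(-2.23586)=-0.23901.
Sum = -2.38121, so H' = 2.381.

2.381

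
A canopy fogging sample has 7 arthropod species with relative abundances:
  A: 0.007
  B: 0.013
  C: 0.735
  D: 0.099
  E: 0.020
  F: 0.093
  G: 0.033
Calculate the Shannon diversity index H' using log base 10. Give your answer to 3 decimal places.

Each pᵢ log₁₀ pᵢ term (working shown to 5 dp, full precision carried): 0.007×(-2.15490)=-0.01508, 0.013×(-1.88606)=-0.02452, 0.735×(-0.13371)=-0.09828, 0.099×(-1.00436)=-0.09943, 0.02×(-1.69897)=-0.03398, 0.093×(-1.03152)=-0.09593, 0.033×(-1.48149)=-0.04889.
Sum = -0.41611, so H' = 0.416.

0.416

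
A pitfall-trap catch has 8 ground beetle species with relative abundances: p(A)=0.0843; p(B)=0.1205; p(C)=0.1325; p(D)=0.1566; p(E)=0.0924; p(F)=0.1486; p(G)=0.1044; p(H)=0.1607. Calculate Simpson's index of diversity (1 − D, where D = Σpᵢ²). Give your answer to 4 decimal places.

0.8689

D = 0.0843² + 0.1205² + 0.1325² + 0.1566² + 0.0924² + 0.1486² + 0.1044² + 0.1607² = 0.0071065 + 0.0145202 + 0.0175563 + 0.0245236 + 0.0085378 + 0.0220820 + 0.0108994 + 0.0258245 = 0.1310501 (working shown to 7 dp, full precision carried).
So 1 − D = 0.8689499, i.e. 0.8689 to 4 decimal places.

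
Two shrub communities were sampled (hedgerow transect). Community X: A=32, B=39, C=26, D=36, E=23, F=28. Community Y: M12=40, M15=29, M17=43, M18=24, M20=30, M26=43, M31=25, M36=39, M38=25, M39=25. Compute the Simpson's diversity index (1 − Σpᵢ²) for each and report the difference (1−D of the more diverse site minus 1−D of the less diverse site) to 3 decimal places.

0.067

Community X: N=184, proportions 0.17391, 0.21196, 0.1413, 0.19565, 0.125, 0.15217, giving 1−D = 0.82780 (working shown to 5 dp, full precision carried).
Community Y: N=323, proportions 0.12384, 0.08978, 0.13313, 0.0743, 0.09288, 0.13313, 0.0774, 0.12074, 0.0774, 0.0774, giving 1−D = 0.89446.
Difference = |0.82780 − 0.89446| = 0.06666, i.e. 0.067 to 3 decimal places.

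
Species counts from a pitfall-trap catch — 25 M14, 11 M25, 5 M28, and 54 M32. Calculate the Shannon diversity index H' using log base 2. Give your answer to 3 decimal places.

1.554

Total N = 25+11+5+54 = 95, so the proportions are 0.26316, 0.11579, 0.05263, 0.56842 (working shown to 5 dp, full precision carried).
Each pᵢ log₂ pᵢ term: 0.26316×(-1.92600)=-0.50684, 0.11579×(-3.11042)=-0.36015, 0.05263×(-4.24793)=-0.22358, 0.56842×(-0.81497)=-0.46325.
Sum = -1.55382, so H' = 1.554.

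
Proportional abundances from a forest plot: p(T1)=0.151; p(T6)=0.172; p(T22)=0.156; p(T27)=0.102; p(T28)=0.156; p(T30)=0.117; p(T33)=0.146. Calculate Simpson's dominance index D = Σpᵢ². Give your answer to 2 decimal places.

D = 0.151² + 0.172² + 0.156² + 0.102² + 0.156² + 0.117² + 0.146² = 0.0228 + 0.0296 + 0.0243 + 0.0104 + 0.0243 + 0.0137 + 0.0213 = 0.1465 (working shown to 4 dp, full precision carried).
To 2 decimal places, D = 0.15.

0.15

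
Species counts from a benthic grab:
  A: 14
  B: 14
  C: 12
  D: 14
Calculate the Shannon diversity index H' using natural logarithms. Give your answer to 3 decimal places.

1.384

Total N = 14+14+12+14 = 54, so the proportions are 0.25926, 0.25926, 0.22222, 0.25926 (working shown to 5 dp, full precision carried).
Each pᵢ ln pᵢ term: 0.25926×(-1.34993)=-0.34998, 0.25926×(-1.34993)=-0.34998, 0.22222×(-1.50408)=-0.33424, 0.25926×(-1.34993)=-0.34998.
Sum = -1.38418, so H' = 1.384.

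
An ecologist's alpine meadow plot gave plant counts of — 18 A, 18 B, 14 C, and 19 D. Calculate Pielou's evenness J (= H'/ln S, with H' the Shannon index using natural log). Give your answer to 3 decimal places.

Total N = 18+18+14+19 = 69, so the proportions are 0.26087, 0.26087, 0.2029, 0.27536 (working shown to 5 dp, full precision carried).
H' = −Σ pᵢ ln pᵢ = −((-0.35054) + (-0.35054) + (-0.32363) + (-0.35513)) = 1.37984.
With S = 4 species, ln S = 1.38629, so J = 1.37984/1.38629 = 0.99534, i.e. 0.995 to 3 decimal places.

0.995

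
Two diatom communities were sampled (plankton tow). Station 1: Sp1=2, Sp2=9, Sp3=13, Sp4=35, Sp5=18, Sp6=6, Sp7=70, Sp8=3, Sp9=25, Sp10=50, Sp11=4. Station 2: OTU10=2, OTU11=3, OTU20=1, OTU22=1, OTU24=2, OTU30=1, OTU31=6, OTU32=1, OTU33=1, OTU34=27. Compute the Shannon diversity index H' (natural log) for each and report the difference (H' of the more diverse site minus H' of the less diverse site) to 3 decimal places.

0.498

Station 1: N=235, proportions 0.00851, 0.0383, 0.05532, 0.14894, 0.0766, 0.02553, 0.29787, 0.01277, 0.10638, 0.21277, 0.01702, giving H' = 1.95308 (working shown to 5 dp, full precision carried).
Station 2: N=45, proportions 0.04444, 0.06667, 0.02222, 0.02222, 0.04444, 0.02222, 0.13333, 0.02222, 0.02222, 0.6, giving H' = 1.45541.
Difference = |1.95308 − 1.45541| = 0.49767, i.e. 0.498 to 3 decimal places.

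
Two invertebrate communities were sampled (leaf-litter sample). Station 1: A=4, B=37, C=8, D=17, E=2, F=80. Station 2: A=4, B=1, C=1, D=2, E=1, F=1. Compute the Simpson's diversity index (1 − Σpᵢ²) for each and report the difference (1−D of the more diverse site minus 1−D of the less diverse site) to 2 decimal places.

Station 1: N=148, proportions 0.027, 0.25, 0.0541, 0.1149, 0.0135, 0.5405, giving 1−D = 0.6283 (working shown to 4 dp, full precision carried).
Station 2: N=10, proportions 0.4, 0.1, 0.1, 0.2, 0.1, 0.1, giving 1−D = 0.7600.
Difference = |0.6283 − 0.7600| = 0.1317, i.e. 0.13 to 2 decimal places.

0.13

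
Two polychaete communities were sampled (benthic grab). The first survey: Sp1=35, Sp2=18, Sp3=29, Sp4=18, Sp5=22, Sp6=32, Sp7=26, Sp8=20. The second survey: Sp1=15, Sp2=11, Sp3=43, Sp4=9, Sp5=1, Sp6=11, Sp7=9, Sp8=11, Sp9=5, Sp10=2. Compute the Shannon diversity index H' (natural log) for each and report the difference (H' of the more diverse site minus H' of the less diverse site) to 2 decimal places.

0.11

The first survey: N=200, proportions 0.175, 0.09, 0.145, 0.09, 0.11, 0.16, 0.13, 0.1, giving H' = 2.04994845 (working shown to 8 dp, full precision carried).
The second survey: N=117, proportions 0.12820513, 0.09401709, 0.36752137, 0.07692308, 0.00854701, 0.09401709, 0.07692308, 0.09401709, 0.04273504, 0.01709402, giving H' = 1.93767455.
Difference = |2.04994845 − 1.93767455| = 0.11227390, i.e. 0.11 to 2 decimal places.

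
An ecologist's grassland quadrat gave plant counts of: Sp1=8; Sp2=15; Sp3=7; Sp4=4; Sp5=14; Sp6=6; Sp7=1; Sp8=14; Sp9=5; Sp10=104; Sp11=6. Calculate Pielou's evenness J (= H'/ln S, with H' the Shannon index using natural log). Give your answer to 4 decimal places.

Total N = 8+15+7+4+14+6+1+14+5+104+6 = 184, so the proportions are 0.043478, 0.081522, 0.038043, 0.021739, 0.076087, 0.032609, 0.005435, 0.076087, 0.027174, 0.565217, 0.032609 (working shown to 6 dp, full precision carried).
H' = −Σ pᵢ ln pᵢ = −((-0.136326) + (-0.204366) + (-0.124365) + (-0.083231) + (-0.195991) + (-0.111625) + (-0.028342) + (-0.195991) + (-0.097975) + (-0.322482) + (-0.111625)) = 1.612319.
With S = 11 species, ln S = 2.397895, so J = 1.612319/2.397895 = 0.672389, i.e. 0.6724 to 4 decimal places.

0.6724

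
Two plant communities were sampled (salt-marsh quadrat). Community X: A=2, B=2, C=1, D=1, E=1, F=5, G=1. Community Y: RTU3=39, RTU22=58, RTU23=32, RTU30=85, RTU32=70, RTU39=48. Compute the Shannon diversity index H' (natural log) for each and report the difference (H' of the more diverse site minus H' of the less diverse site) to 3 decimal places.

0.006

Community X: N=13, proportions 0.15385, 0.15385, 0.07692, 0.07692, 0.07692, 0.38462, 0.07692, giving H' = 1.73266 (working shown to 5 dp, full precision carried).
Community Y: N=332, proportions 0.11747, 0.1747, 0.09639, 0.25602, 0.21084, 0.14458, giving H' = 1.73849.
Difference = |1.73266 − 1.73849| = 0.00583, i.e. 0.006 to 3 decimal places.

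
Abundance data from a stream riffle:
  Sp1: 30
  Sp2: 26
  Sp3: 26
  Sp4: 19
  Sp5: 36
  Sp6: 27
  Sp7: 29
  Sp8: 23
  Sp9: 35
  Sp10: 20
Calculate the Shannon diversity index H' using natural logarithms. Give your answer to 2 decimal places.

2.28

Total N = 30+26+26+19+36+27+29+23+35+20 = 271, so the proportions are 0.1107, 0.0959, 0.0959, 0.0701, 0.1328, 0.0996, 0.107, 0.0849, 0.1292, 0.0738 (working shown to 4 dp, full precision carried).
Each pᵢ ln pᵢ term: 0.1107×(-2.2009)=-0.2436, 0.0959×(-2.3440)=-0.2249, 0.0959×(-2.3440)=-0.2249, 0.0701×(-2.6577)=-0.1863, 0.1328×(-2.0186)=-0.2682, 0.0996×(-2.3063)=-0.2298, 0.107×(-2.2348)=-0.2392, 0.0849×(-2.4666)=-0.2093, 0.1292×(-2.0468)=-0.2643, 0.0738×(-2.6064)=-0.1924.
Sum = -2.2829, so H' = 2.28.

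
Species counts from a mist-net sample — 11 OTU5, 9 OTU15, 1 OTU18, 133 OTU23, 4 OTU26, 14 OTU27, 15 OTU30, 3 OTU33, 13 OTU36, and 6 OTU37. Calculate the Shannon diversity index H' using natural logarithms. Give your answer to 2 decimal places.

1.39

Total N = 11+9+1+133+4+14+15+3+13+6 = 209, so the proportions are 0.0526, 0.0431, 0.0048, 0.6364, 0.0191, 0.067, 0.0718, 0.0144, 0.0622, 0.0287 (working shown to 4 dp, full precision carried).
Each pᵢ ln pᵢ term: 0.0526×(-2.9444)=-0.1550, 0.0431×(-3.1451)=-0.1354, 0.0048×(-5.3423)=-0.0256, 0.6364×(-0.4520)=-0.2876, 0.0191×(-3.9560)=-0.0757, 0.067×(-2.7033)=-0.1811, 0.0718×(-2.6343)=-0.1891, 0.0144×(-4.2437)=-0.0609, 0.0622×(-2.7774)=-0.1728, 0.0287×(-3.5506)=-0.1019.
Sum = -1.3851, so H' = 1.39.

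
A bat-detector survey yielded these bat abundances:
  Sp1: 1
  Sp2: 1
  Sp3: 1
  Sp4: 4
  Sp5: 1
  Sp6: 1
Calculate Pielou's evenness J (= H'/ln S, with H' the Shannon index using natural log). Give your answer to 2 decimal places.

0.88

Total N = 1+1+1+4+1+1 = 9, so the proportions are 0.1111, 0.1111, 0.1111, 0.4444, 0.1111, 0.1111 (working shown to 4 dp, full precision carried).
H' = −Σ pᵢ ln pᵢ = −((-0.2441) + (-0.2441) + (-0.2441) + (-0.3604) + (-0.2441) + (-0.2441)) = 1.5811.
With S = 6 species, ln S = 1.7918, so J = 1.5811/1.7918 = 0.8824, i.e. 0.88 to 2 decimal places.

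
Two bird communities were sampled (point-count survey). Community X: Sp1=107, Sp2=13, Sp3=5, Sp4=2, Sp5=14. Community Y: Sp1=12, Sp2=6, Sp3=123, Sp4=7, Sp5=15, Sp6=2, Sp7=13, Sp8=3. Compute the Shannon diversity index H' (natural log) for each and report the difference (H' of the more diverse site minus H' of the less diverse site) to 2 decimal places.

Community X: N=141, proportions 0.7589, 0.0922, 0.0355, 0.0142, 0.0993, giving H' = 0.8373 (working shown to 4 dp, full precision carried).
Community Y: N=181, proportions 0.0663, 0.0331, 0.6796, 0.0387, 0.0829, 0.011, 0.0718, 0.0166, giving H' = 1.1944.
Difference = |0.8373 − 1.1944| = 0.3571, i.e. 0.36 to 2 decimal places.

0.36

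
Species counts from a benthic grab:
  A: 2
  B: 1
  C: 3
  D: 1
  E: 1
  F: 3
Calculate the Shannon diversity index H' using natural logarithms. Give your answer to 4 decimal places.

1.6726

Total N = 2+1+3+1+1+3 = 11, so the proportions are 0.181818, 0.090909, 0.272727, 0.090909, 0.090909, 0.272727 (working shown to 6 dp, full precision carried).
Each pᵢ ln pᵢ term: 0.181818×(-1.704748)=-0.309954, 0.090909×(-2.397895)=-0.217990, 0.272727×(-1.299283)=-0.354350, 0.090909×(-2.397895)=-0.217990, 0.090909×(-2.397895)=-0.217990, 0.272727×(-1.299283)=-0.354350.
Sum = -1.672625, so H' = 1.6726.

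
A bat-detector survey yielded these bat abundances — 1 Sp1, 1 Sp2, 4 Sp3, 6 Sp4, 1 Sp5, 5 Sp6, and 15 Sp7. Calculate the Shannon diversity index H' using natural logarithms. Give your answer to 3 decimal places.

1.528

Total N = 1+1+4+6+1+5+15 = 33, so the proportions are 0.0303, 0.0303, 0.12121, 0.18182, 0.0303, 0.15152, 0.45455 (working shown to 5 dp, full precision carried).
Each pᵢ ln pᵢ term: 0.0303×(-3.49651)=-0.10595, 0.0303×(-3.49651)=-0.10595, 0.12121×(-2.11021)=-0.25578, 0.18182×(-1.70475)=-0.30995, 0.0303×(-3.49651)=-0.10595, 0.15152×(-1.88707)=-0.28592, 0.45455×(-0.78846)=-0.35839.
Sum = -1.52791, so H' = 1.528.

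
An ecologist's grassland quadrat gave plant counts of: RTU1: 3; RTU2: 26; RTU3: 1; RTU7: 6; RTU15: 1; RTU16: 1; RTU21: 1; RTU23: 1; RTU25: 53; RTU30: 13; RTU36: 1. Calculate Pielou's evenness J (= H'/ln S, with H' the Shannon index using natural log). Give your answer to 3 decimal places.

0.614

Total N = 3+26+1+6+1+1+1+1+53+13+1 = 107, so the proportions are 0.02804, 0.24299, 0.00935, 0.05607, 0.00935, 0.00935, 0.00935, 0.00935, 0.49533, 0.1215, 0.00935 (working shown to 5 dp, full precision carried).
H' = −Σ pᵢ ln pᵢ = −((-0.10021) + (-0.34377) + (-0.04367) + (-0.16156) + (-0.04367) + (-0.04367) + (-0.04367) + (-0.04367) + (-0.34799) + (-0.25610) + (-0.04367)) = 1.47164.
With S = 11 species, ln S = 2.39790, so J = 1.47164/2.39790 = 0.61372, i.e. 0.614 to 3 decimal places.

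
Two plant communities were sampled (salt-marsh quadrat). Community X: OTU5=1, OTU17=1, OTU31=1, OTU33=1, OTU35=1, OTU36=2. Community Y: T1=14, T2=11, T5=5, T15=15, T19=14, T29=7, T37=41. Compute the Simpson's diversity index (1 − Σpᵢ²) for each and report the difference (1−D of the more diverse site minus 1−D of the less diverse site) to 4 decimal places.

Community X: N=7, proportions 0.142857, 0.142857, 0.142857, 0.142857, 0.142857, 0.285714, giving 1−D = 0.816327 (working shown to 6 dp, full precision carried).
Community Y: N=107, proportions 0.130841, 0.102804, 0.046729, 0.140187, 0.130841, 0.065421, 0.383178, giving 1−D = 0.782252.
Difference = |0.816327 − 0.782252| = 0.034075, i.e. 0.0341 to 4 decimal places.

0.0341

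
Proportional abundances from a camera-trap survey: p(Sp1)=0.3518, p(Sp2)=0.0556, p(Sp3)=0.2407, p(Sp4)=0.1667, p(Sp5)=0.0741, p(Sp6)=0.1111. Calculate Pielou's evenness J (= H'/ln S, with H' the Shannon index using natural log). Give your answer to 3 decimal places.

H' = −Σ pᵢ ln pᵢ = −((-0.36752) + (-0.16066) + (-0.34281) + (-0.29865) + (-0.19283) + (-0.24412)) = 1.60660 (working shown to 5 dp, full precision carried).
With S = 6 species, ln S = 1.79176, so J = 1.60660/1.79176 = 0.89666, i.e. 0.897 to 3 decimal places.

0.897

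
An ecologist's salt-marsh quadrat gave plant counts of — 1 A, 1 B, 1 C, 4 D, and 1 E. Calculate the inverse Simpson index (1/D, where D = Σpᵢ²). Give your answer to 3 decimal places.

Total N = 1+1+1+4+1 = 8, so the proportions are 0.125, 0.125, 0.125, 0.5, 0.125 (working shown to 7 dp, full precision carried).
D = 0.125² + 0.125² + 0.125² + 0.5² + 0.125² = 0.0156250 + 0.0156250 + 0.0156250 + 0.2500000 + 0.0156250 = 0.3125000.
So 1/D = 3.20000, i.e. 3.200 to 3 decimal places.

3.200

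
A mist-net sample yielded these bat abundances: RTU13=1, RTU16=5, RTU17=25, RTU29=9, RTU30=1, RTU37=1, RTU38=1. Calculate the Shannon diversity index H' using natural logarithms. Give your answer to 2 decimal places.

Total N = 1+5+25+9+1+1+1 = 43, so the proportions are 0.0233, 0.1163, 0.5814, 0.2093, 0.0233, 0.0233, 0.0233 (working shown to 4 dp, full precision carried).
Each pᵢ ln pᵢ term: 0.0233×(-3.7612)=-0.0875, 0.1163×(-2.1518)=-0.2502, 0.5814×(-0.5423)=-0.3153, 0.2093×(-1.5640)=-0.3273, 0.0233×(-3.7612)=-0.0875, 0.0233×(-3.7612)=-0.0875, 0.0233×(-3.7612)=-0.0875.
Sum = -1.2427, so H' = 1.24.

1.24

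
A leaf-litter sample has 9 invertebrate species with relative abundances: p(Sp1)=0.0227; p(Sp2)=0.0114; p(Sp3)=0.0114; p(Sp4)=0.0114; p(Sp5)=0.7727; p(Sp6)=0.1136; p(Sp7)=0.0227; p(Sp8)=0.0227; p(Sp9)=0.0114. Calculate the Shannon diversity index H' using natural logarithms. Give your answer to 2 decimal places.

Each pᵢ ln pᵢ term (working shown to 4 dp, full precision carried): 0.0227×(-3.7854)=-0.0859, 0.0114×(-4.4741)=-0.0510, 0.0114×(-4.4741)=-0.0510, 0.0114×(-4.4741)=-0.0510, 0.7727×(-0.2579)=-0.1993, 0.1136×(-2.1751)=-0.2471, 0.0227×(-3.7854)=-0.0859, 0.0227×(-3.7854)=-0.0859, 0.0114×(-4.4741)=-0.0510.
Sum = -0.9081, so H' = 0.91.

0.91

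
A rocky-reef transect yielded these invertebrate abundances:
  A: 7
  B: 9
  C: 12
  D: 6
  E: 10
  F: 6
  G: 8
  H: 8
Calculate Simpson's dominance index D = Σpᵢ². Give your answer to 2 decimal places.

0.13

Total N = 7+9+12+6+10+6+8+8 = 66, so the proportions are 0.1061, 0.1364, 0.1818, 0.0909, 0.1515, 0.0909, 0.1212, 0.1212 (working shown to 4 dp, full precision carried).
D = 0.1061² + 0.1364² + 0.1818² + 0.0909² + 0.1515² + 0.0909² + 0.1212² + 0.1212² = 0.0112 + 0.0186 + 0.0331 + 0.0083 + 0.0230 + 0.0083 + 0.0147 + 0.0147 = 0.1318.
To 2 decimal places, D = 0.13.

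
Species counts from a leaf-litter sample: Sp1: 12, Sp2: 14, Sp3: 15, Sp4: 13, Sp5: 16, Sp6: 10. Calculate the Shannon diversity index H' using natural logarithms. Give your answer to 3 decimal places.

Total N = 12+14+15+13+16+10 = 80, so the proportions are 0.15, 0.175, 0.1875, 0.1625, 0.2, 0.125 (working shown to 5 dp, full precision carried).
Each pᵢ ln pᵢ term: 0.15×(-1.89712)=-0.28457, 0.175×(-1.74297)=-0.30502, 0.1875×(-1.67398)=-0.31387, 0.1625×(-1.81708)=-0.29528, 0.2×(-1.60944)=-0.32189, 0.125×(-2.07944)=-0.25993.
Sum = -1.78055, so H' = 1.781.

1.781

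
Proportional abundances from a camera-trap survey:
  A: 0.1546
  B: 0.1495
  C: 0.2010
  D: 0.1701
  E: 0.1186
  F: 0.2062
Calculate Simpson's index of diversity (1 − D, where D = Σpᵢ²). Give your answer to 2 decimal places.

D = 0.1546² + 0.1495² + 0.201² + 0.1701² + 0.1186² + 0.2062² = 0.0239 + 0.0224 + 0.0404 + 0.0289 + 0.0141 + 0.0425 = 0.1722 (working shown to 4 dp, full precision carried).
So 1 − D = 0.8278, i.e. 0.83 to 2 decimal places.

0.83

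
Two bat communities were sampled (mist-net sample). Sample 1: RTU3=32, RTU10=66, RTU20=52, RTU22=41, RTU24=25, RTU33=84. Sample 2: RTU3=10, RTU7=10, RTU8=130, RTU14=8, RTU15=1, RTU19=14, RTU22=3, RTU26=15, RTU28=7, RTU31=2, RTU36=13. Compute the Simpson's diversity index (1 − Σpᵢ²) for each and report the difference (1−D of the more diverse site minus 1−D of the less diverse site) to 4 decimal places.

0.1989

Sample 1: N=300, proportions 0.106667, 0.22, 0.173333, 0.136667, 0.083333, 0.28, giving 1−D = 0.806156 (working shown to 6 dp, full precision carried).
Sample 2: N=213, proportions 0.046948, 0.046948, 0.610329, 0.037559, 0.004695, 0.065728, 0.014085, 0.070423, 0.032864, 0.00939, 0.061033, giving 1−D = 0.607287.
Difference = |0.806156 − 0.607287| = 0.198869, i.e. 0.1989 to 4 decimal places.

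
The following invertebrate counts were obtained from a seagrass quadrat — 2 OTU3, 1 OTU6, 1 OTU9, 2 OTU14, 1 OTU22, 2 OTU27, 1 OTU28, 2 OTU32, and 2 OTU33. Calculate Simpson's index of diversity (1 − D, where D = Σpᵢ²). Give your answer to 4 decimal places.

0.8776

Total N = 2+1+1+2+1+2+1+2+2 = 14, so the proportions are 0.142857, 0.071429, 0.071429, 0.142857, 0.071429, 0.142857, 0.071429, 0.142857, 0.142857 (working shown to 6 dp, full precision carried).
D = 0.142857² + 0.071429² + 0.071429² + 0.142857² + 0.071429² + 0.142857² + 0.071429² + 0.142857² + 0.142857² = 0.020408 + 0.005102 + 0.005102 + 0.020408 + 0.005102 + 0.020408 + 0.005102 + 0.020408 + 0.020408 = 0.122449.
So 1 − D = 0.877551, i.e. 0.8776 to 4 decimal places.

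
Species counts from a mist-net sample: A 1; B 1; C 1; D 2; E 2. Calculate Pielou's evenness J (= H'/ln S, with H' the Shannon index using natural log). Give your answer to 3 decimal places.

Total N = 1+1+1+2+2 = 7, so the proportions are 0.14286, 0.14286, 0.14286, 0.28571, 0.28571 (working shown to 5 dp, full precision carried).
H' = −Σ pᵢ ln pᵢ = −((-0.27799) + (-0.27799) + (-0.27799) + (-0.35793) + (-0.35793)) = 1.54983.
With S = 5 species, ln S = 1.60944, so J = 1.54983/1.60944 = 0.96296, i.e. 0.963 to 3 decimal places.

0.963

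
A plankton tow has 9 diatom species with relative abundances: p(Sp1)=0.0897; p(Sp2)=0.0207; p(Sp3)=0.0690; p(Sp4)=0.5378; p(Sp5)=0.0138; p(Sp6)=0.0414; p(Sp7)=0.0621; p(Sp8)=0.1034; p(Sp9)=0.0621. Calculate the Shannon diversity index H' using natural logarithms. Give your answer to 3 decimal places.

1.585

Each pᵢ ln pᵢ term (working shown to 5 dp, full precision carried): 0.0897×(-2.41128)=-0.21629, 0.0207×(-3.87762)=-0.08027, 0.069×(-2.67365)=-0.18448, 0.5378×(-0.62027)=-0.33358, 0.0138×(-4.28309)=-0.05911, 0.0414×(-3.18447)=-0.13184, 0.0621×(-2.77901)=-0.17258, 0.1034×(-2.26915)=-0.23463, 0.0621×(-2.77901)=-0.17258.
Sum = -1.58535, so H' = 1.585.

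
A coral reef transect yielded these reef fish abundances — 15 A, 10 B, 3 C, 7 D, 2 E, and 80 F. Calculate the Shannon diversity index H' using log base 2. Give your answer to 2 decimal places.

1.54

Total N = 15+10+3+7+2+80 = 117, so the proportions are 0.1282, 0.0855, 0.0256, 0.0598, 0.0171, 0.6838 (working shown to 4 dp, full precision carried).
Each pᵢ log₂ pᵢ term: 0.1282×(-2.9635)=-0.3799, 0.0855×(-3.5484)=-0.3033, 0.0256×(-5.2854)=-0.1355, 0.0598×(-4.0630)=-0.2431, 0.0171×(-5.8704)=-0.1003, 0.6838×(-0.5484)=-0.3750.
Sum = -1.5372, so H' = 1.54.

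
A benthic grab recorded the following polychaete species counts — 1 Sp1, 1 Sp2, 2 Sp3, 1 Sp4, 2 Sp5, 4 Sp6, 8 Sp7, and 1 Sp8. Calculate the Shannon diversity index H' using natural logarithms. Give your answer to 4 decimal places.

Total N = 1+1+2+1+2+4+8+1 = 20, so the proportions are 0.05, 0.05, 0.1, 0.05, 0.1, 0.2, 0.4, 0.05 (working shown to 6 dp, full precision carried).
Each pᵢ ln pᵢ term: 0.05×(-2.995732)=-0.149787, 0.05×(-2.995732)=-0.149787, 0.1×(-2.302585)=-0.230259, 0.05×(-2.995732)=-0.149787, 0.1×(-2.302585)=-0.230259, 0.2×(-1.609438)=-0.321888, 0.4×(-0.916291)=-0.366516, 0.05×(-2.995732)=-0.149787.
Sum = -1.748067, so H' = 1.7481.

1.7481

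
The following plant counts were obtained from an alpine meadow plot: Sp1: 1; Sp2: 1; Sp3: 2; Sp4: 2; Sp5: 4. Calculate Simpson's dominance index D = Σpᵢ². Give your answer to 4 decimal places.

0.2600

Total N = 1+1+2+2+4 = 10, so the proportions are 0.1, 0.1, 0.2, 0.2, 0.4 (working shown to 6 dp, full precision carried).
D = 0.1² + 0.1² + 0.2² + 0.2² + 0.4² = 0.010000 + 0.010000 + 0.040000 + 0.040000 + 0.160000 = 0.260000.
To 4 decimal places, D = 0.2600.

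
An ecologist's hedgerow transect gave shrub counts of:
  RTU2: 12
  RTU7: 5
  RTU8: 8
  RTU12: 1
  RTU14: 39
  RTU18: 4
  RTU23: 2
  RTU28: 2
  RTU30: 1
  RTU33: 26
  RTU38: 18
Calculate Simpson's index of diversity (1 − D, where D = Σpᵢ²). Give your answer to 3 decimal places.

Total N = 12+5+8+1+39+4+2+2+1+26+18 = 118, so the proportions are 0.10169, 0.04237, 0.0678, 0.00847, 0.33051, 0.0339, 0.01695, 0.01695, 0.00847, 0.22034, 0.15254 (working shown to 5 dp, full precision carried).
D = 0.10169² + 0.04237² + 0.0678² + 0.00847² + 0.33051² + 0.0339² + 0.01695² + 0.01695² + 0.00847² + 0.22034² + 0.15254² = 0.01034 + 0.00180 + 0.00460 + 0.00007 + 0.10924 + 0.00115 + 0.00029 + 0.00029 + 0.00007 + 0.04855 + 0.02327 = 0.19966.
So 1 − D = 0.80034, i.e. 0.800 to 3 decimal places.

0.800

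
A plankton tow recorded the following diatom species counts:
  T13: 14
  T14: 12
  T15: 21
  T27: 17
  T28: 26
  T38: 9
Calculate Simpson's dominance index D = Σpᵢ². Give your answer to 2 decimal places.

0.19

Total N = 14+12+21+17+26+9 = 99, so the proportions are 0.1414, 0.1212, 0.2121, 0.1717, 0.2626, 0.0909 (working shown to 4 dp, full precision carried).
D = 0.1414² + 0.1212² + 0.2121² + 0.1717² + 0.2626² + 0.0909² = 0.0200 + 0.0147 + 0.0450 + 0.0295 + 0.0690 + 0.0083 = 0.1864.
To 2 decimal places, D = 0.19.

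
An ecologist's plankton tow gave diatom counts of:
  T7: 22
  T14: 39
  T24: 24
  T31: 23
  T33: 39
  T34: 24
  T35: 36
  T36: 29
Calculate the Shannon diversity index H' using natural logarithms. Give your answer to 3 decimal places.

Total N = 22+39+24+23+39+24+36+29 = 236, so the proportions are 0.09322, 0.16525, 0.10169, 0.09746, 0.16525, 0.10169, 0.15254, 0.12288 (working shown to 5 dp, full precision carried).
Each pᵢ ln pᵢ term: 0.09322×(-2.37279)=-0.22119, 0.16525×(-1.80027)=-0.29750, 0.10169×(-2.28578)=-0.23245, 0.09746×(-2.32834)=-0.22691, 0.16525×(-1.80027)=-0.29750, 0.10169×(-2.28578)=-0.23245, 0.15254×(-1.88031)=-0.28683, 0.12288×(-2.09654)=-0.25763.
Sum = -2.05247, so H' = 2.052.

2.052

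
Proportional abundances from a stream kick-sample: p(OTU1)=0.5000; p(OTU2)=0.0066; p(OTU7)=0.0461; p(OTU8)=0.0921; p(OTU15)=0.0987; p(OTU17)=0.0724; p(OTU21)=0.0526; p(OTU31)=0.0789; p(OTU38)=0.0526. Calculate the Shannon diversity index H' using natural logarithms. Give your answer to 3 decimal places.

1.670

Each pᵢ ln pᵢ term (working shown to 5 dp, full precision carried): 0.5×(-0.69315)=-0.34657, 0.0066×(-5.02069)=-0.03314, 0.0461×(-3.07694)=-0.14185, 0.0921×(-2.38488)=-0.21965, 0.0987×(-2.31567)=-0.22856, 0.0724×(-2.62555)=-0.19009, 0.0526×(-2.94504)=-0.15491, 0.0789×(-2.53957)=-0.20037, 0.0526×(-2.94504)=-0.15491.
Sum = -1.67004, so H' = 1.670.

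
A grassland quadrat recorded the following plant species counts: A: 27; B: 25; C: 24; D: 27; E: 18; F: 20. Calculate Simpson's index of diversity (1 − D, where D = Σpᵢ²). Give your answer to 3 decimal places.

0.830

Total N = 27+25+24+27+18+20 = 141, so the proportions are 0.19149, 0.1773, 0.17021, 0.19149, 0.12766, 0.14184 (working shown to 5 dp, full precision carried).
D = 0.19149² + 0.1773² + 0.17021² + 0.19149² + 0.12766² + 0.14184² = 0.03667 + 0.03144 + 0.02897 + 0.03667 + 0.01630 + 0.02012 = 0.17016.
So 1 − D = 0.82984, i.e. 0.830 to 3 decimal places.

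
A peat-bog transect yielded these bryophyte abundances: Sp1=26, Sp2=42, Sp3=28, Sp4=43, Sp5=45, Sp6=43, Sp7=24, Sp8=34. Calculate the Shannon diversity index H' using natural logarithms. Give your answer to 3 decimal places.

2.053

Total N = 26+42+28+43+45+43+24+34 = 285, so the proportions are 0.09123, 0.14737, 0.09825, 0.15088, 0.15789, 0.15088, 0.08421, 0.1193 (working shown to 5 dp, full precision carried).
Each pᵢ ln pᵢ term: 0.09123×(-2.39439)=-0.21844, 0.14737×(-1.91482)=-0.28218, 0.09825×(-2.32028)=-0.22796, 0.15088×(-1.89129)=-0.28535, 0.15789×(-1.84583)=-0.29145, 0.15088×(-1.89129)=-0.28535, 0.08421×(-2.47444)=-0.20837, 0.1193×(-2.12613)=-0.25364.
Sum = -2.05275, so H' = 2.053.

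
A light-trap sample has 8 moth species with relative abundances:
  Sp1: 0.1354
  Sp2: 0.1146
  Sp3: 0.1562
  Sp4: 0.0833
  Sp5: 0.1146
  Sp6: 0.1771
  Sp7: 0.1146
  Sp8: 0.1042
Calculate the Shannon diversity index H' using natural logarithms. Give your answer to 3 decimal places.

2.055

Each pᵢ ln pᵢ term (working shown to 5 dp, full precision carried): 0.1354×(-1.99952)=-0.27074, 0.1146×(-2.16631)=-0.24826, 0.1562×(-1.85662)=-0.29000, 0.0833×(-2.48531)=-0.20703, 0.1146×(-2.16631)=-0.24826, 0.1771×(-1.73104)=-0.30657, 0.1146×(-2.16631)=-0.24826, 0.1042×(-2.26144)=-0.23564.
Sum = -2.05475, so H' = 2.055.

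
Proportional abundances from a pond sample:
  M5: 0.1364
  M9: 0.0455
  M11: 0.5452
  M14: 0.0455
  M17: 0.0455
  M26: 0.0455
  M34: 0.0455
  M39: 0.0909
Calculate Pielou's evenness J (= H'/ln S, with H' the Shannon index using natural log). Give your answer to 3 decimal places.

0.733

H' = −Σ pᵢ ln pᵢ = −((-0.27173) + (-0.14060) + (-0.33072) + (-0.14060) + (-0.14060) + (-0.14060) + (-0.14060) + (-0.21798)) = 1.52341 (working shown to 5 dp, full precision carried).
With S = 8 species, ln S = 2.07944, so J = 1.52341/2.07944 = 0.73261, i.e. 0.733 to 3 decimal places.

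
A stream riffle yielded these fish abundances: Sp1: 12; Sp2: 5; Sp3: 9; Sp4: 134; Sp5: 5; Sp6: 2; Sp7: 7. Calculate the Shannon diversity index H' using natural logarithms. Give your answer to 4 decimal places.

0.9234

Total N = 12+5+9+134+5+2+7 = 174, so the proportions are 0.068966, 0.028736, 0.051724, 0.770115, 0.028736, 0.011494, 0.04023 (working shown to 6 dp, full precision carried).
Each pᵢ ln pᵢ term: 0.068966×(-2.674149)=-0.184424, 0.028736×(-3.549617)=-0.102000, 0.051724×(-2.961831)=-0.153198, 0.770115×(-0.261215)=-0.201166, 0.028736×(-3.549617)=-0.102000, 0.011494×(-4.465908)=-0.051332, 0.04023×(-3.213145)=-0.129264.
Sum = -0.923386, so H' = 0.9234.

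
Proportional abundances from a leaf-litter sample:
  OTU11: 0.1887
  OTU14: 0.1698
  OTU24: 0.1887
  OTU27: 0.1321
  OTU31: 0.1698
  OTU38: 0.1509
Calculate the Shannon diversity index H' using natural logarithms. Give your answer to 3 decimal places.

1.784

Each pᵢ ln pᵢ term (working shown to 5 dp, full precision carried): 0.1887×(-1.66760)=-0.31468, 0.1698×(-1.77313)=-0.30108, 0.1887×(-1.66760)=-0.31468, 0.1321×(-2.02420)=-0.26740, 0.1698×(-1.77313)=-0.30108, 0.1509×(-1.89114)=-0.28537.
Sum = -1.78428, so H' = 1.784.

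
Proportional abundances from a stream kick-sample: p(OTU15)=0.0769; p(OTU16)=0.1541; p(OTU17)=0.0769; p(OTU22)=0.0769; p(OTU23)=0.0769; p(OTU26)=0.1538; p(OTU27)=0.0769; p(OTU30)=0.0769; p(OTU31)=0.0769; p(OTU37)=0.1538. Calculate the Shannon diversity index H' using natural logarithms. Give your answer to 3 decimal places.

Each pᵢ ln pᵢ term (working shown to 5 dp, full precision carried): 0.0769×(-2.56525)=-0.19727, 0.1541×(-1.87015)=-0.28819, 0.0769×(-2.56525)=-0.19727, 0.0769×(-2.56525)=-0.19727, 0.0769×(-2.56525)=-0.19727, 0.1538×(-1.87210)=-0.28793, 0.0769×(-2.56525)=-0.19727, 0.0769×(-2.56525)=-0.19727, 0.0769×(-2.56525)=-0.19727, 0.1538×(-1.87210)=-0.28793.
Sum = -2.24492, so H' = 2.245.

2.245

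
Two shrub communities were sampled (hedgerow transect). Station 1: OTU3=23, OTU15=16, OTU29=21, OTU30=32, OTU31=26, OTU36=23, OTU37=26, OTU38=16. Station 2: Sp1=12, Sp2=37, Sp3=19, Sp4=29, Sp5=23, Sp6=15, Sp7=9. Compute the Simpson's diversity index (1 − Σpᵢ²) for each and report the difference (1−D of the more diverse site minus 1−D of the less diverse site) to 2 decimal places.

0.04

Station 1: N=183, proportions 0.1257, 0.0874, 0.1148, 0.1749, 0.1421, 0.1257, 0.1421, 0.0874, giving 1−D = 0.8690 (working shown to 4 dp, full precision carried).
Station 2: N=144, proportions 0.0833, 0.2569, 0.1319, 0.2014, 0.1597, 0.1042, 0.0625, giving 1−D = 0.8288.
Difference = |0.8690 − 0.8288| = 0.0402, i.e. 0.04 to 2 decimal places.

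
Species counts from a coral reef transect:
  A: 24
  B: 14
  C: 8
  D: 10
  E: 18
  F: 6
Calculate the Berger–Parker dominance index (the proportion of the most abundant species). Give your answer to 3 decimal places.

Total N = 24+14+8+10+18+6 = 80, so the proportions are 0.3, 0.175, 0.1, 0.125, 0.225, 0.075 (working shown to 5 dp, full precision carried).
The largest proportion is 0.3, i.e. d = 0.300 to 3 decimal places.

0.300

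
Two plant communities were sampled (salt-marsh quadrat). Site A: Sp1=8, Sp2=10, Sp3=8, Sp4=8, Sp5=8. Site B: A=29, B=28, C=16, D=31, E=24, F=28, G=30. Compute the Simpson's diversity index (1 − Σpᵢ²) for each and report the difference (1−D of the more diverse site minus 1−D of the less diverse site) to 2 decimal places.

0.05

Site A: N=42, proportions 0.1905, 0.2381, 0.1905, 0.1905, 0.1905, giving 1−D = 0.7982 (working shown to 4 dp, full precision carried).
Site B: N=186, proportions 0.1559, 0.1505, 0.086, 0.1667, 0.129, 0.1505, 0.1613, giving 1−D = 0.8525.
Difference = |0.7982 − 0.8525| = 0.0543, i.e. 0.05 to 2 decimal places.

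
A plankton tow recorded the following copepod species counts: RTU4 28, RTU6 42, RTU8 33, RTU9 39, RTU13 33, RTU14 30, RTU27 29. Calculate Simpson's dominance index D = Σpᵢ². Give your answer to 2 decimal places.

Total N = 28+42+33+39+33+30+29 = 234, so the proportions are 0.1197, 0.1795, 0.141, 0.1667, 0.141, 0.1282, 0.1239 (working shown to 4 dp, full precision carried).
D = 0.1197² + 0.1795² + 0.141² + 0.1667² + 0.141² + 0.1282² + 0.1239² = 0.0143 + 0.0322 + 0.0199 + 0.0278 + 0.0199 + 0.0164 + 0.0154 = 0.1459.
To 2 decimal places, D = 0.15.

0.15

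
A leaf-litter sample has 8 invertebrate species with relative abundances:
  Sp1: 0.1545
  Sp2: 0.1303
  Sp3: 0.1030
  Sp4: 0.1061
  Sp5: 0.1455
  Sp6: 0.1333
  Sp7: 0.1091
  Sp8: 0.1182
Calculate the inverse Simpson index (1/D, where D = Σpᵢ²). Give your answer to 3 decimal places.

D = 0.1545² + 0.1303² + 0.103² + 0.1061² + 0.1455² + 0.1333² + 0.1091² + 0.1182² = 0.0238702 + 0.0169781 + 0.0106090 + 0.0112572 + 0.0211702 + 0.0177689 + 0.0119028 + 0.0139712 = 0.1275277 (working shown to 7 dp, full precision carried).
So 1/D = 7.84143, i.e. 7.841 to 3 decimal places.

7.841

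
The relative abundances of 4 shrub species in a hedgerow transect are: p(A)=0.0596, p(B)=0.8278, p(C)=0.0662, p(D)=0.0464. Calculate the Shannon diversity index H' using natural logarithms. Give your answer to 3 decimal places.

0.647

Each pᵢ ln pᵢ term (working shown to 5 dp, full precision carried): 0.0596×(-2.82010)=-0.16808, 0.8278×(-0.18898)=-0.15644, 0.0662×(-2.71507)=-0.17974, 0.0464×(-3.07046)=-0.14247.
Sum = -0.64673, so H' = 0.647.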